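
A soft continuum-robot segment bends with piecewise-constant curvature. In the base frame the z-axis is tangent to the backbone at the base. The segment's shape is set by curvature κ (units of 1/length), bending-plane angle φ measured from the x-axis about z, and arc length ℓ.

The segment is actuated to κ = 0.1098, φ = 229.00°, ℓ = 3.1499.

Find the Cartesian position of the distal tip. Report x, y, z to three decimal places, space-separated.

-0.354 -0.407 3.087

θ = κ·ℓ = 0.1098 × 3.1499 = 0.34586 rad
ρ = (1 − cos θ)/κ = (1 − 0.94078)/0.1098 = 0.53930
z = sin θ / κ = 0.33900/0.1098 = 3.08748
x = ρ cos φ = 0.53930 × cos(229.00°) = -0.35381
y = ρ sin φ = 0.53930 × sin(229.00°) = -0.40702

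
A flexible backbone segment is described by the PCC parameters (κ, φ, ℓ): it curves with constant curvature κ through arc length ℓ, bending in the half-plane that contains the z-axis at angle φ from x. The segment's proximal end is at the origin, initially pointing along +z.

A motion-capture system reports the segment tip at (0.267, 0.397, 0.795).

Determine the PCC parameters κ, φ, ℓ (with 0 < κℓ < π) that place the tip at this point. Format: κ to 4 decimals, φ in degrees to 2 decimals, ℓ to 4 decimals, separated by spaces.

ρ = √(x²+y²) = √(0.267² + 0.397²) = 0.47843
φ = atan2(y, x) mod 360° = atan2(0.397, 0.267) = 56.0774°
|p|² = ρ² + z² = 0.47843² + 0.795² = 0.86092
κ = 2ρ / |p|² = 2×0.47843 / 0.86092 = 1.11144
θ = 2·atan2(ρ, z) = 2·atan2(0.47843, 0.795) = 1.08349 rad
ℓ = θ/κ = 1.08349/1.11144 = 0.97485

1.1114 56.08 0.9748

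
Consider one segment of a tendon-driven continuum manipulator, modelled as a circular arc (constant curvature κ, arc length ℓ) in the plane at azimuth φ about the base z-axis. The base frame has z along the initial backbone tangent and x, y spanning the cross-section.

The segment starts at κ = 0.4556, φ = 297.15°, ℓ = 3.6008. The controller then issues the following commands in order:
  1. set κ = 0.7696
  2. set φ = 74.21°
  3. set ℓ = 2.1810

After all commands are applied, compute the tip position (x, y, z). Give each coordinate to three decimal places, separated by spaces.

initial: κ=0.4556, φ=297.15°, ℓ=3.6008
cmd 1: set κ=0.7696 → (κ,φ,ℓ)=(0.7696,297.15°,3.6008) → tip=(1.1457,-2.2340,0.4704)
cmd 2: set φ=74.21° → (κ,φ,ℓ)=(0.7696,74.21°,3.6008) → tip=(0.6832,2.4159,0.4704)
cmd 3: set ℓ=2.1810 → (κ,φ,ℓ)=(0.7696,74.21°,2.1810) → tip=(0.3916,1.3847,1.2918)

0.392 1.385 1.292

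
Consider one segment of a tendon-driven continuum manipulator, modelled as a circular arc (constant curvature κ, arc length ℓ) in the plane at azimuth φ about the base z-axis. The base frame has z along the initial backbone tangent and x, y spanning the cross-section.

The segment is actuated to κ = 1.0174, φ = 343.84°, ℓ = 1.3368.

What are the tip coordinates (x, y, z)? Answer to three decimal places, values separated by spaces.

0.747 -0.216 0.961

θ = κ·ℓ = 1.0174 × 1.3368 = 1.36006 rad
ρ = (1 − cos θ)/κ = (1 − 0.20918)/1.0174 = 0.77730
z = sin θ / κ = 0.97788/1.0174 = 0.96115
x = ρ cos φ = 0.77730 × cos(343.84°) = 0.74658
y = ρ sin φ = 0.77730 × sin(343.84°) = -0.21634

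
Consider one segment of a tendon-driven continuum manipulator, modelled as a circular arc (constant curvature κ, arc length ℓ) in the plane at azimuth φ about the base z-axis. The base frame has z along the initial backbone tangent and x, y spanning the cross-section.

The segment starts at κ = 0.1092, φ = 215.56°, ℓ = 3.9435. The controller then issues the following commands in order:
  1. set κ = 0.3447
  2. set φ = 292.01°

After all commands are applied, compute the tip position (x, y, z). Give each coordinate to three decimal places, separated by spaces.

initial: κ=0.1092, φ=215.56°, ℓ=3.9435
cmd 1: set κ=0.3447 → (κ,φ,ℓ)=(0.3447,215.56°,3.9435) → tip=(-1.8647,-1.3330,2.8364)
cmd 2: set φ=292.01° → (κ,φ,ℓ)=(0.3447,292.01°,3.9435) → tip=(0.8590,-2.1251,2.8364)

0.859 -2.125 2.836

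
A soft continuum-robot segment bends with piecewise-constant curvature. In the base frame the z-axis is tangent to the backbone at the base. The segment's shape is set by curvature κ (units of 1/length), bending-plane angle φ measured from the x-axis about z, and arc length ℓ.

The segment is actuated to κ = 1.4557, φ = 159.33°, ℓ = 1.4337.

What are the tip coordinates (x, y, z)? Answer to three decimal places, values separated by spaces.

-0.960 0.362 0.597

θ = κ·ℓ = 1.4557 × 1.4337 = 2.08704 rad
ρ = (1 − cos θ)/κ = (1 − -0.49361)/1.4557 = 1.02605
z = sin θ / κ = 0.86968/1.4557 = 0.59743
x = ρ cos φ = 1.02605 × cos(159.33°) = -0.96000
y = ρ sin φ = 1.02605 × sin(159.33°) = 0.36218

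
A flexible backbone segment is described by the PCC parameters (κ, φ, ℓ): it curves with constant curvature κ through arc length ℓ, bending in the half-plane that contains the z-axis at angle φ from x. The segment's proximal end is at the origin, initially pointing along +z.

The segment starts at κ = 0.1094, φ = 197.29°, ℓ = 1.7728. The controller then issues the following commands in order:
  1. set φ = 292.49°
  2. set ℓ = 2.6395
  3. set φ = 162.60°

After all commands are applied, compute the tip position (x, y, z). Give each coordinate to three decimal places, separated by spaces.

-0.361 0.113 2.603

initial: κ=0.1094, φ=197.29°, ℓ=1.7728
cmd 1: set φ=292.49° → (κ,φ,ℓ)=(0.1094,292.49°,1.7728) → tip=(0.0656,-0.1583,1.7617)
cmd 2: set ℓ=2.6395 → (κ,φ,ℓ)=(0.1094,292.49°,2.6395) → tip=(0.1448,-0.3497,2.6030)
cmd 3: set φ=162.60° → (κ,φ,ℓ)=(0.1094,162.60°,2.6395) → tip=(-0.3611,0.1132,2.6030)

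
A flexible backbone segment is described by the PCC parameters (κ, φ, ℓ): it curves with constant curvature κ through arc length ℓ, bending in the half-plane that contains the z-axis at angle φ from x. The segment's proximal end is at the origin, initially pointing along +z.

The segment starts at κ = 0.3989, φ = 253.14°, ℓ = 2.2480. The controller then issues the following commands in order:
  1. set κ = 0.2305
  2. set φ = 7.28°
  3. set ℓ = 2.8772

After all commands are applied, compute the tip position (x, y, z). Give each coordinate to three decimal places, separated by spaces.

0.912 0.117 2.671

initial: κ=0.3989, φ=253.14°, ℓ=2.2480
cmd 1: set κ=0.2305 → (κ,φ,ℓ)=(0.2305,253.14°,2.2480) → tip=(-0.1652,-0.5450,2.1487)
cmd 2: set φ=7.28° → (κ,φ,ℓ)=(0.2305,7.28°,2.2480) → tip=(0.5649,0.0722,2.1487)
cmd 3: set ℓ=2.8772 → (κ,φ,ℓ)=(0.2305,7.28°,2.8772) → tip=(0.9122,0.1165,2.6709)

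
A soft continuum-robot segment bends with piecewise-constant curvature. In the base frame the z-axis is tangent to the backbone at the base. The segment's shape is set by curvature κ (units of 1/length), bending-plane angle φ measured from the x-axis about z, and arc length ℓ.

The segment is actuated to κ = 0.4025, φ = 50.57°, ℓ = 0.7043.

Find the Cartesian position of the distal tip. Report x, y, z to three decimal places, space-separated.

θ = κ·ℓ = 0.4025 × 0.7043 = 0.28348 rad
ρ = (1 − cos θ)/κ = (1 − 0.96009)/0.4025 = 0.09916
z = sin θ / κ = 0.27970/0.4025 = 0.69490
x = ρ cos φ = 0.09916 × cos(50.57°) = 0.06298
y = ρ sin φ = 0.09916 × sin(50.57°) = 0.07659

0.063 0.077 0.695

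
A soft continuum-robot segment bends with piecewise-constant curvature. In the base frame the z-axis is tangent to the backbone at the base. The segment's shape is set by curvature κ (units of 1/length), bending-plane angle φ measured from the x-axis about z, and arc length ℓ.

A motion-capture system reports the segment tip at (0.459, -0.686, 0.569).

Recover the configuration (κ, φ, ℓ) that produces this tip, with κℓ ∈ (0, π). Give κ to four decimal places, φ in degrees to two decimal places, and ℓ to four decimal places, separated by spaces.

1.6425 303.79 1.1778

ρ = √(x²+y²) = √(0.459² + -0.686²) = 0.82540
φ = atan2(y, x) mod 360° = atan2(-0.686, 0.459) = 303.7863°
|p|² = ρ² + z² = 0.82540² + 0.569² = 1.00504
κ = 2ρ / |p|² = 2×0.82540 / 1.00504 = 1.64252
θ = 2·atan2(ρ, z) = 2·atan2(0.82540, 0.569) = 1.93448 rad
ℓ = θ/κ = 1.93448/1.64252 = 1.17776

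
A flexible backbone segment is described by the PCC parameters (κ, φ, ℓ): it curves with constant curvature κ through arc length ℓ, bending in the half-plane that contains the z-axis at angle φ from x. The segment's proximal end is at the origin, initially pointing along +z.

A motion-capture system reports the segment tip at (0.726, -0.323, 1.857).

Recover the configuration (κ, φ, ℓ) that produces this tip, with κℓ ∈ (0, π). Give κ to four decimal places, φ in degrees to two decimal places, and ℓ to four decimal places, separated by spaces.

0.3895 336.02 2.0760

ρ = √(x²+y²) = √(0.726² + -0.323²) = 0.79461
φ = atan2(y, x) mod 360° = atan2(-0.323, 0.726) = 336.0155°
|p|² = ρ² + z² = 0.79461² + 1.857² = 4.07985
κ = 2ρ / |p|² = 2×0.79461 / 4.07985 = 0.38953
θ = 2·atan2(ρ, z) = 2·atan2(0.79461, 1.857) = 0.80865 rad
ℓ = θ/κ = 0.80865/0.38953 = 2.07597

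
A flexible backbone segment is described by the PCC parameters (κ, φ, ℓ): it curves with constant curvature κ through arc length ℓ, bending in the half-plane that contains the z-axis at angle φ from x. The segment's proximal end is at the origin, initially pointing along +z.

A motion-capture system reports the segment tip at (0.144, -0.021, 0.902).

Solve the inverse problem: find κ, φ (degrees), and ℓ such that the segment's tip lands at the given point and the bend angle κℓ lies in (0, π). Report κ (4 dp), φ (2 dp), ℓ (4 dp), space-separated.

0.3486 351.70 0.9176

ρ = √(x²+y²) = √(0.144² + -0.021²) = 0.14552
φ = atan2(y, x) mod 360° = atan2(-0.021, 0.144) = 351.7029°
|p|² = ρ² + z² = 0.14552² + 0.902² = 0.83478
κ = 2ρ / |p|² = 2×0.14552 / 0.83478 = 0.34865
θ = 2·atan2(ρ, z) = 2·atan2(0.14552, 0.902) = 0.31991 rad
ℓ = θ/κ = 0.31991/0.34865 = 0.91757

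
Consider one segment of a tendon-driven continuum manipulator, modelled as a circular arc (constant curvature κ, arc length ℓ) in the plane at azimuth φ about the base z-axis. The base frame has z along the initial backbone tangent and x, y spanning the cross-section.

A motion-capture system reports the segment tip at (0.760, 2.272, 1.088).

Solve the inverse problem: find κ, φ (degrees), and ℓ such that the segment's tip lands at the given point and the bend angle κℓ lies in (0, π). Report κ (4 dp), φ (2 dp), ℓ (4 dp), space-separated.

ρ = √(x²+y²) = √(0.760² + 2.272²) = 2.39574
φ = atan2(y, x) mod 360° = atan2(2.272, 0.760) = 71.5045°
|p|² = ρ² + z² = 2.39574² + 1.088² = 6.92333
κ = 2ρ / |p|² = 2×2.39574 / 6.92333 = 0.69208
θ = 2·atan2(ρ, z) = 2·atan2(2.39574, 1.088) = 2.28901 rad
ℓ = θ/κ = 2.28901/0.69208 = 3.30745

0.6921 71.50 3.3074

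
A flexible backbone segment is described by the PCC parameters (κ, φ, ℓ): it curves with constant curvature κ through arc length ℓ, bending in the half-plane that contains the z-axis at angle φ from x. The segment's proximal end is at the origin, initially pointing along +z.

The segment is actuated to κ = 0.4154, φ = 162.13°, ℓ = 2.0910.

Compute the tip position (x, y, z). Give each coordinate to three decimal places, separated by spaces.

θ = κ·ℓ = 0.4154 × 2.0910 = 0.86860 rad
ρ = (1 − cos θ)/κ = (1 − 0.64589)/0.4154 = 0.85244
z = sin θ / κ = 0.76343/0.4154 = 1.83781
x = ρ cos φ = 0.85244 × cos(162.13°) = -0.81132
y = ρ sin φ = 0.85244 × sin(162.13°) = 0.26158

-0.811 0.262 1.838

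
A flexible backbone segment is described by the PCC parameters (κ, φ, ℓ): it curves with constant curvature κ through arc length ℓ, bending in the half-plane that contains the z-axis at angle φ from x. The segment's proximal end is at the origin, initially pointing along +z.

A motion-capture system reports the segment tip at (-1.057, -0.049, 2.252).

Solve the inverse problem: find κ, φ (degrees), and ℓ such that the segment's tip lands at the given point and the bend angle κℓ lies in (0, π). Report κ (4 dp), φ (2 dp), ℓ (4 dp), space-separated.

ρ = √(x²+y²) = √(-1.057² + -0.049²) = 1.05814
φ = atan2(y, x) mod 360° = atan2(-0.049, -1.057) = 182.6542°
|p|² = ρ² + z² = 1.05814² + 2.252² = 6.19115
κ = 2ρ / |p|² = 2×1.05814 / 6.19115 = 0.34182
θ = 2·atan2(ρ, z) = 2·atan2(1.05814, 2.252) = 0.87850 rad
ℓ = θ/κ = 0.87850/0.34182 = 2.57005

0.3418 182.65 2.5701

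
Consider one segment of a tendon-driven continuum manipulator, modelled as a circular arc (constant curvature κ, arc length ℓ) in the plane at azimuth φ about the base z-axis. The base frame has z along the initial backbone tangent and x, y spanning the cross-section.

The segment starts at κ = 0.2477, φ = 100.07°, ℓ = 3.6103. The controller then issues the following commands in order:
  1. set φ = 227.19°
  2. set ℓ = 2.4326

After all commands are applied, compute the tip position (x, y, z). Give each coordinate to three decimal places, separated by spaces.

-0.483 -0.522 2.288

initial: κ=0.2477, φ=100.07°, ℓ=3.6103
cmd 1: set φ=227.19° → (κ,φ,ℓ)=(0.2477,227.19°,3.6103) → tip=(-1.0258,-1.1074,3.1480)
cmd 2: set ℓ=2.4326 → (κ,φ,ℓ)=(0.2477,227.19°,2.4326) → tip=(-0.4832,-0.5216,2.2880)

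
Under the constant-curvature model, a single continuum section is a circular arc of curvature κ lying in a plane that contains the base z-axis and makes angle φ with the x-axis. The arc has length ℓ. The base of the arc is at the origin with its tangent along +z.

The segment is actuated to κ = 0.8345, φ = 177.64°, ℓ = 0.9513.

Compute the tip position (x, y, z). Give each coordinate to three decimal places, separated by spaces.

θ = κ·ℓ = 0.8345 × 0.9513 = 0.79386 rad
ρ = (1 − cos θ)/κ = (1 − 0.70110)/0.8345 = 0.35818
z = sin θ / κ = 0.71306/0.8345 = 0.85448
x = ρ cos φ = 0.35818 × cos(177.64°) = -0.35788
y = ρ sin φ = 0.35818 × sin(177.64°) = 0.01475

-0.358 0.015 0.854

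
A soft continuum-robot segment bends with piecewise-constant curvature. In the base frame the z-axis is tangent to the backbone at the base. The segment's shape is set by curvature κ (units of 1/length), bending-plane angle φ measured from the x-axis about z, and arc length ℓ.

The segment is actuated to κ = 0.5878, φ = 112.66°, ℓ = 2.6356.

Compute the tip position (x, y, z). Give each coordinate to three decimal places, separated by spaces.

θ = κ·ℓ = 0.5878 × 2.6356 = 1.54921 rad
ρ = (1 − cos θ)/κ = (1 − 0.02159)/0.5878 = 1.66453
z = sin θ / κ = 0.99977/0.5878 = 1.70086
x = ρ cos φ = 1.66453 × cos(112.66°) = -0.64128
y = ρ sin φ = 1.66453 × sin(112.66°) = 1.53604

-0.641 1.536 1.701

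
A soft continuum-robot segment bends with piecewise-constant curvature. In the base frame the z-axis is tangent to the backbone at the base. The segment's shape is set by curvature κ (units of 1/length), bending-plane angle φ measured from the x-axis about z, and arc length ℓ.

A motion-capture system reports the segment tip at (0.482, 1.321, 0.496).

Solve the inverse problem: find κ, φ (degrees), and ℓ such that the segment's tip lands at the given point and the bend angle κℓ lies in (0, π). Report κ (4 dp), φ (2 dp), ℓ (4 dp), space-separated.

1.2649 69.95 1.9475

ρ = √(x²+y²) = √(0.482² + 1.321²) = 1.40619
φ = atan2(y, x) mod 360° = atan2(1.321, 0.482) = 69.9542°
|p|² = ρ² + z² = 1.40619² + 0.496² = 2.22338
κ = 2ρ / |p|² = 2×1.40619 / 2.22338 = 1.26491
θ = 2·atan2(ρ, z) = 2·atan2(1.40619, 0.496) = 2.46339 rad
ℓ = θ/κ = 2.46339/1.26491 = 1.94748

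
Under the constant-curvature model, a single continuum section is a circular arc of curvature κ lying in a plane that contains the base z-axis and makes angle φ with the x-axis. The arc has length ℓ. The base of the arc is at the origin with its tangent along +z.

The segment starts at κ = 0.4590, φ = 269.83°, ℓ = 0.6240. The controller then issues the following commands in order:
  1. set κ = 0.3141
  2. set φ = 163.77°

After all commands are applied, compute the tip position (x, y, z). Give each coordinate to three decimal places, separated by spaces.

-0.059 0.017 0.620

initial: κ=0.4590, φ=269.83°, ℓ=0.6240
cmd 1: set κ=0.3141 → (κ,φ,ℓ)=(0.3141,269.83°,0.6240) → tip=(-0.0002,-0.0610,0.6200)
cmd 2: set φ=163.77° → (κ,φ,ℓ)=(0.3141,163.77°,0.6240) → tip=(-0.0585,0.0170,0.6200)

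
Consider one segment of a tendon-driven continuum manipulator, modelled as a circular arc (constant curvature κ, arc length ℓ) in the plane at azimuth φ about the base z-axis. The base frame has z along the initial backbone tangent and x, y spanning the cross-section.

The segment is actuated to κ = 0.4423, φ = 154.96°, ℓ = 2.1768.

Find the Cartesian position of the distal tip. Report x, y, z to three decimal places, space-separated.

θ = κ·ℓ = 0.4423 × 2.1768 = 0.96280 rad
ρ = (1 − cos θ)/κ = (1 − 0.57123)/0.4423 = 0.96942
z = sin θ / κ = 0.82079/0.4423 = 1.85574
x = ρ cos φ = 0.96942 × cos(154.96°) = -0.87831
y = ρ sin φ = 0.96942 × sin(154.96°) = 0.41031

-0.878 0.410 1.856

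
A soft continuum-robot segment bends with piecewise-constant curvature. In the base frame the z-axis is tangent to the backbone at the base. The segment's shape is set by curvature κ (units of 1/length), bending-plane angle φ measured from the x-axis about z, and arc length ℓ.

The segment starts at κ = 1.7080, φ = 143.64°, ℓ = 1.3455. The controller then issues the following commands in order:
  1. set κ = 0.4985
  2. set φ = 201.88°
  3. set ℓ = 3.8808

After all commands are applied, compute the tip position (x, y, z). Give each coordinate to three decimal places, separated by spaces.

-2.524 -1.014 1.875

initial: κ=1.7080, φ=143.64°, ℓ=1.3455
cmd 1: set κ=0.4985 → (κ,φ,ℓ)=(0.4985,143.64°,1.3455) → tip=(-0.3500,0.2576,1.2469)
cmd 2: set φ=201.88° → (κ,φ,ℓ)=(0.4985,201.88°,1.3455) → tip=(-0.4033,-0.1619,1.2469)
cmd 3: set ℓ=3.8808 → (κ,φ,ℓ)=(0.4985,201.88°,3.8808) → tip=(-2.5239,-1.0136,1.8747)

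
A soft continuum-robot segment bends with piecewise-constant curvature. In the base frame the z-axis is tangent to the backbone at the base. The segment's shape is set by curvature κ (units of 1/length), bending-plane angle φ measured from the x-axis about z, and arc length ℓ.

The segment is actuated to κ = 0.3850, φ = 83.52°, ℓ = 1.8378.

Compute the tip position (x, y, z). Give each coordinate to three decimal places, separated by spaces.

θ = κ·ℓ = 0.3850 × 1.8378 = 0.70755 rad
ρ = (1 − cos θ)/κ = (1 − 0.75995)/0.3850 = 0.62349
z = sin θ / κ = 0.64998/0.3850 = 1.68825
x = ρ cos φ = 0.62349 × cos(83.52°) = 0.07037
y = ρ sin φ = 0.62349 × sin(83.52°) = 0.61951

0.070 0.620 1.688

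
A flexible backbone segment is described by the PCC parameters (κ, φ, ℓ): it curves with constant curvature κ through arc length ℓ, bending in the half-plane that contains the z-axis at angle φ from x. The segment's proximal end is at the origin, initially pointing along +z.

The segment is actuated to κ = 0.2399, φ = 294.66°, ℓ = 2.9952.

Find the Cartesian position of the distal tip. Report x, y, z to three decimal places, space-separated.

0.430 -0.937 2.744

θ = κ·ℓ = 0.2399 × 2.9952 = 0.71855 rad
ρ = (1 − cos θ)/κ = (1 − 0.75276)/0.2399 = 1.03059
z = sin θ / κ = 0.65829/0.2399 = 2.74403
x = ρ cos φ = 1.03059 × cos(294.66°) = 0.42999
y = ρ sin φ = 1.03059 × sin(294.66°) = -0.93660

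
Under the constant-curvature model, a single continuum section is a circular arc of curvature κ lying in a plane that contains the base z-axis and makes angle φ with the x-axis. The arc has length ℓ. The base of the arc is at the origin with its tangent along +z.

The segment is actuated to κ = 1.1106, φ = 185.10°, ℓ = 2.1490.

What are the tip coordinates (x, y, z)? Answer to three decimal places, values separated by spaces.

-1.550 -0.138 0.617

θ = κ·ℓ = 1.1106 × 2.1490 = 2.38668 rad
ρ = (1 − cos θ)/κ = (1 − -0.72833)/1.1106 = 1.55621
z = sin θ / κ = 0.68523/1.1106 = 0.61699
x = ρ cos φ = 1.55621 × cos(185.10°) = -1.55005
y = ρ sin φ = 1.55621 × sin(185.10°) = -0.13834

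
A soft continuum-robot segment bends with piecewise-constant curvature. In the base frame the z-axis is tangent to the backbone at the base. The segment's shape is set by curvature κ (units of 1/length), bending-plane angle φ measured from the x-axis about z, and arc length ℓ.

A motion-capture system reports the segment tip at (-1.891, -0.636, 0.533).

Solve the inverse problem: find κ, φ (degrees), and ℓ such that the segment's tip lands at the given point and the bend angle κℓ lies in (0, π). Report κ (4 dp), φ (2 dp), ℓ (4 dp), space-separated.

ρ = √(x²+y²) = √(-1.891² + -0.636²) = 1.99509
φ = atan2(y, x) mod 360° = atan2(-0.636, -1.891) = 198.5893°
|p|² = ρ² + z² = 1.99509² + 0.533² = 4.26447
κ = 2ρ / |p|² = 2×1.99509 / 4.26447 = 0.93568
θ = 2·atan2(ρ, z) = 2·atan2(1.99509, 0.533) = 2.61947 rad
ℓ = θ/κ = 2.61947/0.93568 = 2.79954

0.9357 198.59 2.7995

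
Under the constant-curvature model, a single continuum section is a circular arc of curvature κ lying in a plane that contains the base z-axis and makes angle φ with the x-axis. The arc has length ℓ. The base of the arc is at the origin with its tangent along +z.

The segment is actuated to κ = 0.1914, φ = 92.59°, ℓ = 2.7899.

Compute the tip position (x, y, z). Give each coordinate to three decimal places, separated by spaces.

-0.033 0.727 2.659

θ = κ·ℓ = 0.1914 × 2.7899 = 0.53399 rad
ρ = (1 − cos θ)/κ = (1 − 0.86078)/0.1914 = 0.72735
z = sin θ / κ = 0.50897/0.1914 = 2.65919
x = ρ cos φ = 0.72735 × cos(92.59°) = -0.03287
y = ρ sin φ = 0.72735 × sin(92.59°) = 0.72661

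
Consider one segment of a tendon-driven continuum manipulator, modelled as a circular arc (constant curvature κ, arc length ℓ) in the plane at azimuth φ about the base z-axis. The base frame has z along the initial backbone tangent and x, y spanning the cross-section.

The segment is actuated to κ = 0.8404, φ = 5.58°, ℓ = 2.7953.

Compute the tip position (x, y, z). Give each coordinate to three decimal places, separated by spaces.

2.016 0.197 0.847

θ = κ·ℓ = 0.8404 × 2.7953 = 2.34917 rad
ρ = (1 − cos θ)/κ = (1 − -0.70212)/0.8404 = 2.02537
z = sin θ / κ = 0.71206/0.8404 = 0.84728
x = ρ cos φ = 2.02537 × cos(5.58°) = 2.01577
y = ρ sin φ = 2.02537 × sin(5.58°) = 0.19694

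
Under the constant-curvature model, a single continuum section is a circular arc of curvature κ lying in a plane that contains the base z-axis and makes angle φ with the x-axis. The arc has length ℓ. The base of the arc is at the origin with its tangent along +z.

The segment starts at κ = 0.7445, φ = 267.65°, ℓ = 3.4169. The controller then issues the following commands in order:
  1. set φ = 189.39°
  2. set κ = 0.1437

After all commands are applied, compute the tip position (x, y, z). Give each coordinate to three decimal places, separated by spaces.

initial: κ=0.7445, φ=267.65°, ℓ=3.4169
cmd 1: set φ=189.39° → (κ,φ,ℓ)=(0.7445,189.39°,3.4169) → tip=(-2.4206,-0.4003,0.7559)
cmd 2: set κ=0.1437 → (κ,φ,ℓ)=(0.1437,189.39°,3.4169) → tip=(-0.8111,-0.1341,3.2812)

-0.811 -0.134 3.281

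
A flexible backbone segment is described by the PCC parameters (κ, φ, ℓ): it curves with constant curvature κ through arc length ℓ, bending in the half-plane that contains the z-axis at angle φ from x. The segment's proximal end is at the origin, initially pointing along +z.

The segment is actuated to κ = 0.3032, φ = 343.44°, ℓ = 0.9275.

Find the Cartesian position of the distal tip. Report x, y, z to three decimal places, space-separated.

0.124 -0.037 0.915

θ = κ·ℓ = 0.3032 × 0.9275 = 0.28122 rad
ρ = (1 − cos θ)/κ = (1 − 0.96072)/0.3032 = 0.12956
z = sin θ / κ = 0.27753/0.3032 = 0.91532
x = ρ cos φ = 0.12956 × cos(343.44°) = 0.12418
y = ρ sin φ = 0.12956 × sin(343.44°) = -0.03693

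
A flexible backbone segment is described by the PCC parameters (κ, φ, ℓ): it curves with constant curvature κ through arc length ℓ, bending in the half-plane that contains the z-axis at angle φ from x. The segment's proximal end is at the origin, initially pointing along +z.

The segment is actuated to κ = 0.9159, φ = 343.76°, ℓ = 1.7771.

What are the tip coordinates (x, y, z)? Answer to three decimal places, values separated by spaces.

θ = κ·ℓ = 0.9159 × 1.7771 = 1.62765 rad
ρ = (1 − cos θ)/κ = (1 − -0.05682)/0.9159 = 1.15386
z = sin θ / κ = 0.99838/0.9159 = 1.09006
x = ρ cos φ = 1.15386 × cos(343.76°) = 1.10782
y = ρ sin φ = 1.15386 × sin(343.76°) = -0.32269

1.108 -0.323 1.090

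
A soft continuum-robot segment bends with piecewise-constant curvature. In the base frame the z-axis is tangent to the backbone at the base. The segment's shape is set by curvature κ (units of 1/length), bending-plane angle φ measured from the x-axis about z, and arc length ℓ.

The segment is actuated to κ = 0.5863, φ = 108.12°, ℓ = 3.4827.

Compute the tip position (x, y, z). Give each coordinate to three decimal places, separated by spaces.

-0.771 2.357 1.520

θ = κ·ℓ = 0.5863 × 3.4827 = 2.04191 rad
ρ = (1 − cos θ)/κ = (1 − -0.45388)/0.5863 = 2.47975
z = sin θ / κ = 0.89106/0.5863 = 1.51981
x = ρ cos φ = 2.47975 × cos(108.12°) = -0.77122
y = ρ sin φ = 2.47975 × sin(108.12°) = 2.35677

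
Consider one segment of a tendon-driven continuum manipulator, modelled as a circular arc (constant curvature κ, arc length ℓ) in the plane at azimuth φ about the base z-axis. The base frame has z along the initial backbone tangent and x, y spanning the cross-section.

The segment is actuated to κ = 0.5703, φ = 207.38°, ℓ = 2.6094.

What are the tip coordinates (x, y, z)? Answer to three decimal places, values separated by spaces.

θ = κ·ℓ = 0.5703 × 2.6094 = 1.48814 rad
ρ = (1 − cos θ)/κ = (1 − 0.08256)/0.5703 = 1.60869
z = sin θ / κ = 0.99659/0.5703 = 1.74748
x = ρ cos φ = 1.60869 × cos(207.38°) = -1.42848
y = ρ sin φ = 1.60869 × sin(207.38°) = -0.73982

-1.428 -0.740 1.747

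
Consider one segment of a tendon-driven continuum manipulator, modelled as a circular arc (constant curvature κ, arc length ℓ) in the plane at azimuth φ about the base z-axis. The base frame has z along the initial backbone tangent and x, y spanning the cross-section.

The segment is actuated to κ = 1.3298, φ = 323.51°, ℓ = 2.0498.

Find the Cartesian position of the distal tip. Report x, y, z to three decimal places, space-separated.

1.158 -0.856 0.304

θ = κ·ℓ = 1.3298 × 2.0498 = 2.72582 rad
ρ = (1 − cos θ)/κ = (1 − -0.91481)/1.3298 = 1.43992
z = sin θ / κ = 0.40389/1.3298 = 0.30372
x = ρ cos φ = 1.43992 × cos(323.51°) = 1.15764
y = ρ sin φ = 1.43992 × sin(323.51°) = -0.85630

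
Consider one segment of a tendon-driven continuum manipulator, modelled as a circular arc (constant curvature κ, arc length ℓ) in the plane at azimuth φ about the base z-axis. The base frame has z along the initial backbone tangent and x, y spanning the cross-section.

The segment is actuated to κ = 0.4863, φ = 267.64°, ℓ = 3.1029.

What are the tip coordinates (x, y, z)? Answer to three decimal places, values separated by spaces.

θ = κ·ℓ = 0.4863 × 3.1029 = 1.50894 rad
ρ = (1 − cos θ)/κ = (1 − 0.06182)/0.4863 = 1.92923
z = sin θ / κ = 0.99809/0.4863 = 2.05241
x = ρ cos φ = 1.92923 × cos(267.64°) = -0.07944
y = ρ sin φ = 1.92923 × sin(267.64°) = -1.92759

-0.079 -1.928 2.052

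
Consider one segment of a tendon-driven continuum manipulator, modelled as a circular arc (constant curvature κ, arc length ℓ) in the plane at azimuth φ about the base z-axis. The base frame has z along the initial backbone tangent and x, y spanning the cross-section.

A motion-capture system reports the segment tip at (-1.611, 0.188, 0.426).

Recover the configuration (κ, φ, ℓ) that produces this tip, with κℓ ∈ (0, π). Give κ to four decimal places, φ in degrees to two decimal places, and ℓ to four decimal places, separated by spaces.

1.1535 173.34 2.2782

ρ = √(x²+y²) = √(-1.611² + 0.188²) = 1.62193
φ = atan2(y, x) mod 360° = atan2(0.188, -1.611) = 173.3438°
|p|² = ρ² + z² = 1.62193² + 0.426² = 2.81214
κ = 2ρ / |p|² = 2×1.62193 / 2.81214 = 1.15352
θ = 2·atan2(ρ, z) = 2·atan2(1.62193, 0.426) = 2.62790 rad
ℓ = θ/κ = 2.62790/1.15352 = 2.27815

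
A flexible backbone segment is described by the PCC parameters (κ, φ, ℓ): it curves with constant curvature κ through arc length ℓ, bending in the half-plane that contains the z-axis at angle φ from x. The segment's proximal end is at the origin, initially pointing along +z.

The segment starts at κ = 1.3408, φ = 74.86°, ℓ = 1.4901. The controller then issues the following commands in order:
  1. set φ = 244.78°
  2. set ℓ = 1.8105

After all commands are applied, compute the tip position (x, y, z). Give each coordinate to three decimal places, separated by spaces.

-0.558 -1.185 0.488

initial: κ=1.3408, φ=74.86°, ℓ=1.4901
cmd 1: set φ=244.78° → (κ,φ,ℓ)=(1.3408,244.78°,1.4901) → tip=(-0.4494,-0.9542,0.6788)
cmd 2: set ℓ=1.8105 → (κ,φ,ℓ)=(1.3408,244.78°,1.8105) → tip=(-0.5579,-1.1846,0.4885)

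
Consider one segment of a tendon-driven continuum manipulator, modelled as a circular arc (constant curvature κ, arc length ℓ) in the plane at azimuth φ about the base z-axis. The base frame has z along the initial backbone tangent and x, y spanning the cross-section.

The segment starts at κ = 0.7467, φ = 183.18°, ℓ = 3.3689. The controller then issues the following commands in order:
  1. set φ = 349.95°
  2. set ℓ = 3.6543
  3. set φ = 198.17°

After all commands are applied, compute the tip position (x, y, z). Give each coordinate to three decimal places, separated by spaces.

initial: κ=0.7467, φ=183.18°, ℓ=3.3689
cmd 1: set φ=349.95° → (κ,φ,ℓ)=(0.7467,349.95°,3.3689) → tip=(2.3873,-0.4231,0.7847)
cmd 2: set ℓ=3.6543 → (κ,φ,ℓ)=(0.7467,349.95°,3.6543) → tip=(2.5265,-0.4478,0.5374)
cmd 3: set φ=198.17° → (κ,φ,ℓ)=(0.7467,198.17°,3.6543) → tip=(-2.4379,-0.8001,0.5374)

-2.438 -0.800 0.537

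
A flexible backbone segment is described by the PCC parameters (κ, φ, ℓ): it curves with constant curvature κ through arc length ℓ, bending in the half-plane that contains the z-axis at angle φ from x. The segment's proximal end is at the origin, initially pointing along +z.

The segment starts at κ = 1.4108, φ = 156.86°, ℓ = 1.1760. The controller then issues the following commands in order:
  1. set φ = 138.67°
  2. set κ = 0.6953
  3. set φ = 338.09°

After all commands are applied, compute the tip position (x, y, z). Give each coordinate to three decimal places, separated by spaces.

initial: κ=1.4108, φ=156.86°, ℓ=1.1760
cmd 1: set φ=138.67° → (κ,φ,ℓ)=(1.4108,138.67°,1.1760) → tip=(-0.5792,0.5094,0.7061)
cmd 2: set κ=0.6953 → (κ,φ,ℓ)=(0.6953,138.67°,1.1760) → tip=(-0.3414,0.3002,1.0493)
cmd 3: set φ=338.09° → (κ,φ,ℓ)=(0.6953,338.09°,1.1760) → tip=(0.4218,-0.1696,1.0493)

0.422 -0.170 1.049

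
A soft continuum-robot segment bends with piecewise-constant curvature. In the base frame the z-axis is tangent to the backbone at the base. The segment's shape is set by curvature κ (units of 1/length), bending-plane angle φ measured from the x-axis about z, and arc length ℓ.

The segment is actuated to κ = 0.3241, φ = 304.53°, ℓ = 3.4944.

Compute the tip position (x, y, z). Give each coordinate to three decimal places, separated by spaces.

1.007 -1.463 2.794

θ = κ·ℓ = 0.3241 × 3.4944 = 1.13254 rad
ρ = (1 − cos θ)/κ = (1 − 0.42437)/0.3241 = 1.77610
z = sin θ / κ = 0.90549/0.3241 = 2.79386
x = ρ cos φ = 1.77610 × cos(304.53°) = 1.00676
y = ρ sin φ = 1.77610 × sin(304.53°) = -1.46320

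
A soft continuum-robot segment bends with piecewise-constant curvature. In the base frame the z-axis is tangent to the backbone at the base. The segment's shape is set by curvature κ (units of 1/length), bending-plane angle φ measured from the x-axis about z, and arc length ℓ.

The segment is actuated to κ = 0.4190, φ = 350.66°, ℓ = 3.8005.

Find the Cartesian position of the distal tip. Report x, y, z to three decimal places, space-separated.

2.406 -0.396 2.386

θ = κ·ℓ = 0.4190 × 3.8005 = 1.59241 rad
ρ = (1 − cos θ)/κ = (1 − -0.02161)/0.4190 = 2.43821
z = sin θ / κ = 0.99977/0.4190 = 2.38608
x = ρ cos φ = 2.43821 × cos(350.66°) = 2.40589
y = ρ sin φ = 2.43821 × sin(350.66°) = -0.39570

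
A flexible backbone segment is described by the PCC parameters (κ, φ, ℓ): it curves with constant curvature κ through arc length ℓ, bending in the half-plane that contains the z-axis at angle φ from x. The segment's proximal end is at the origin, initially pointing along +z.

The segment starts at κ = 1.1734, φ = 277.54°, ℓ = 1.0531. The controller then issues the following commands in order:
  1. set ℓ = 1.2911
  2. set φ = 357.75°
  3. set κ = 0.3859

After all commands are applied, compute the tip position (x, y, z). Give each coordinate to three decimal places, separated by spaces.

initial: κ=1.1734, φ=277.54°, ℓ=1.0531
cmd 1: set ℓ=1.2911 → (κ,φ,ℓ)=(1.1734,277.54°,1.2911) → tip=(0.1056,-0.7977,0.8509)
cmd 2: set φ=357.75° → (κ,φ,ℓ)=(1.1734,357.75°,1.2911) → tip=(0.8041,-0.0316,0.8509)
cmd 3: set κ=0.3859 → (κ,φ,ℓ)=(0.3859,357.75°,1.2911) → tip=(0.3148,-0.0124,1.2383)

0.315 -0.012 1.238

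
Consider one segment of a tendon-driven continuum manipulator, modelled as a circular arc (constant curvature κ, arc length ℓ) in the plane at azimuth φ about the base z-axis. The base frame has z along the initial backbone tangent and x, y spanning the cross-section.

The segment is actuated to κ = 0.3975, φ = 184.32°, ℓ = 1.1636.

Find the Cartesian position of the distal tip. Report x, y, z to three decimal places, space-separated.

-0.264 -0.020 1.123

θ = κ·ℓ = 0.3975 × 1.1636 = 0.46253 rad
ρ = (1 − cos θ)/κ = (1 − 0.89493)/0.3975 = 0.26434
z = sin θ / κ = 0.44621/0.3975 = 1.12255
x = ρ cos φ = 0.26434 × cos(184.32°) = -0.26359
y = ρ sin φ = 0.26434 × sin(184.32°) = -0.01991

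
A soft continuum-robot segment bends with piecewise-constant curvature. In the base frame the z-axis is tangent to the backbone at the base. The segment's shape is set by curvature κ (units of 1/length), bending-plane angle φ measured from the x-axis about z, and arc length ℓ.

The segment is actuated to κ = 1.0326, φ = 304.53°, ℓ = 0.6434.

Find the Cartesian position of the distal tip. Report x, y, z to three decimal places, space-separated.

θ = κ·ℓ = 1.0326 × 0.6434 = 0.66437 rad
ρ = (1 − cos θ)/κ = (1 − 0.78730)/1.0326 = 0.20598
z = sin θ / κ = 0.61657/1.0326 = 0.59710
x = ρ cos φ = 0.20598 × cos(304.53°) = 0.11676
y = ρ sin φ = 0.20598 × sin(304.53°) = -0.16969

0.117 -0.170 0.597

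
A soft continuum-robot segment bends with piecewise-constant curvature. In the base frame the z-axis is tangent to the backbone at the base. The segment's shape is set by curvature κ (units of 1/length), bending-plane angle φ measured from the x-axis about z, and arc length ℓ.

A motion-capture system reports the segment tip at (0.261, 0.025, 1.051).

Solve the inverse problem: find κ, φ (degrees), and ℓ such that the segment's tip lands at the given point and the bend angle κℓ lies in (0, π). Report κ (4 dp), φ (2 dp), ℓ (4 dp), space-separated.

ρ = √(x²+y²) = √(0.261² + 0.025²) = 0.26219
φ = atan2(y, x) mod 360° = atan2(0.025, 0.261) = 5.4714°
|p|² = ρ² + z² = 0.26219² + 1.051² = 1.17335
κ = 2ρ / |p|² = 2×0.26219 / 1.17335 = 0.44692
θ = 2·atan2(ρ, z) = 2·atan2(0.26219, 1.051) = 0.48896 rad
ℓ = θ/κ = 0.48896/0.44692 = 1.09408

0.4469 5.47 1.0941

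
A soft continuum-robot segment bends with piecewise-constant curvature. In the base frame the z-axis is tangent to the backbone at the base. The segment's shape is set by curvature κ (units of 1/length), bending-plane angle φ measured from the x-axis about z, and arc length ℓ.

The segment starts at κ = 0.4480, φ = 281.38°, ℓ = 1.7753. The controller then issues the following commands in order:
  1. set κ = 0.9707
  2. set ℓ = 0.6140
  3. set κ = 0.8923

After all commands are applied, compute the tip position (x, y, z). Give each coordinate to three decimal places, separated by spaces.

initial: κ=0.4480, φ=281.38°, ℓ=1.7753
cmd 1: set κ=0.9707 → (κ,φ,ℓ)=(0.9707,281.38°,1.7753) → tip=(0.2341,-1.1633,1.0182)
cmd 2: set ℓ=0.6140 → (κ,φ,ℓ)=(0.9707,281.38°,0.6140) → tip=(0.0350,-0.1741,0.5783)
cmd 3: set κ=0.8923 → (κ,φ,ℓ)=(0.8923,281.38°,0.6140) → tip=(0.0324,-0.1608,0.5837)

0.032 -0.161 0.584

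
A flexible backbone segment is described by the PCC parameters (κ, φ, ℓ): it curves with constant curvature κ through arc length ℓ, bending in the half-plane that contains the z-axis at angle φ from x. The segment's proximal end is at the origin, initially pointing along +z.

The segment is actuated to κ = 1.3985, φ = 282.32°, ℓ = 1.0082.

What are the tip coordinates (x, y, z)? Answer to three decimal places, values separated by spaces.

0.128 -0.587 0.706

θ = κ·ℓ = 1.3985 × 1.0082 = 1.40997 rad
ρ = (1 − cos θ)/κ = (1 − 0.16014)/1.3985 = 0.60055
z = sin θ / κ = 0.98709/1.3985 = 0.70582
x = ρ cos φ = 0.60055 × cos(282.32°) = 0.12814
y = ρ sin φ = 0.60055 × sin(282.32°) = -0.58672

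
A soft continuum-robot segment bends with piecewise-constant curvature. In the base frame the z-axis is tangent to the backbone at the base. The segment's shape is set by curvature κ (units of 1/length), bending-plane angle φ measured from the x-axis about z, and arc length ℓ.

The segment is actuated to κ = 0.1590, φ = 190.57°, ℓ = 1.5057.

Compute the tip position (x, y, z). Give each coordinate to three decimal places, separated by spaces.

θ = κ·ℓ = 0.1590 × 1.5057 = 0.23941 rad
ρ = (1 − cos θ)/κ = (1 − 0.97148)/0.1590 = 0.17938
z = sin θ / κ = 0.23713/0.1590 = 1.49136
x = ρ cos φ = 0.17938 × cos(190.57°) = -0.17633
y = ρ sin φ = 0.17938 × sin(190.57°) = -0.03290

-0.176 -0.033 1.491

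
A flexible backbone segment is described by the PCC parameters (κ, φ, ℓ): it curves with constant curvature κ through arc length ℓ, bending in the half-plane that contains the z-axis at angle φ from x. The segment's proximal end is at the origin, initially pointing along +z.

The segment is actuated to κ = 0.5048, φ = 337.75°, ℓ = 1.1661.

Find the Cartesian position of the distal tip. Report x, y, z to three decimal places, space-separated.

0.309 -0.126 1.100

θ = κ·ℓ = 0.5048 × 1.1661 = 0.58865 rad
ρ = (1 − cos θ)/κ = (1 − 0.83169)/0.5048 = 0.33341
z = sin θ / κ = 0.55524/0.5048 = 1.09991
x = ρ cos φ = 0.33341 × cos(337.75°) = 0.30859
y = ρ sin φ = 0.33341 × sin(337.75°) = -0.12625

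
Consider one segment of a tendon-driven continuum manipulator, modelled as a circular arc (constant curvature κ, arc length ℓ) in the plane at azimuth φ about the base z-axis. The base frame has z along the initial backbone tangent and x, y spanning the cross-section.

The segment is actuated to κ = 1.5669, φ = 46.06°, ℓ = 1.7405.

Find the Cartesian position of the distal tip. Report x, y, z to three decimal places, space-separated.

0.848 0.880 0.257

θ = κ·ℓ = 1.5669 × 1.7405 = 2.72719 rad
ρ = (1 − cos θ)/κ = (1 − -0.91536)/1.5669 = 1.22239
z = sin θ / κ = 0.40264/1.5669 = 0.25697
x = ρ cos φ = 1.22239 × cos(46.06°) = 0.84822
y = ρ sin φ = 1.22239 × sin(46.06°) = 0.88020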